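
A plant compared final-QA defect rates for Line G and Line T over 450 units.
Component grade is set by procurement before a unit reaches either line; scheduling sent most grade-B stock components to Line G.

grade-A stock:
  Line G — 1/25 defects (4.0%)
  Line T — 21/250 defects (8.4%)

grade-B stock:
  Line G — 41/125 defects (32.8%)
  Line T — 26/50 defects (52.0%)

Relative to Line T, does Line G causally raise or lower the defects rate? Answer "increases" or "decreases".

decreases

Nothing the line does changes component grade; the imbalance is an allocation artefact. With component grade also predicting the outcome, the pooled figure is confounded, and the within-stratum comparison is the causal one.
Within each level — grade-A stock: 4.0% vs 8.4%; grade-B stock: 32.8% vs 52.0% — Line G is lower every time.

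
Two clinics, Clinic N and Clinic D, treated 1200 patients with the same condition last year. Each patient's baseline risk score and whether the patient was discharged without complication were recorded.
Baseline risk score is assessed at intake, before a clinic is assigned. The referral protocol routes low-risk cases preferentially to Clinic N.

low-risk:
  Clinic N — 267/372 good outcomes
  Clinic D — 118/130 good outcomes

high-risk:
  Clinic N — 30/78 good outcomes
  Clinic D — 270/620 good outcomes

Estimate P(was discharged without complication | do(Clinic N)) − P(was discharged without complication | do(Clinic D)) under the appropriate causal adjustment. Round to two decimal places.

Baseline risk score is set before the clinic has any effect — it is not caused by the clinic — and it independently drives the outcome. That makes it a confounder, so the causal comparison is within baseline risk score levels.
Adjusting over the population distribution of baseline risk score: 0.418·(0.718−0.908) + 0.582·(0.385−0.435) = -0.109.

-0.11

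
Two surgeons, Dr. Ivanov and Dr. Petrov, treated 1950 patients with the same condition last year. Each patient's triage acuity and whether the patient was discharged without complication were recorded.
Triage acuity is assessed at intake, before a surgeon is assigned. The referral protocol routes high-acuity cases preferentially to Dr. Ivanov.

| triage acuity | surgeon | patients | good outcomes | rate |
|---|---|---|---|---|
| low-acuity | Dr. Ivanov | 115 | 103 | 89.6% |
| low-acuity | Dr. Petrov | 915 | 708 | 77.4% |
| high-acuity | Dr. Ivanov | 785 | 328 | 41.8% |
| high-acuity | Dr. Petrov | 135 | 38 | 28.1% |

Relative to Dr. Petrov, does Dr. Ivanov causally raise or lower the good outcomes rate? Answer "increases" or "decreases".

Within every triage acuity level Dr. Ivanov has the higher rate, yet pooled Dr. Petrov does — Simpson's reversal.
Nothing the surgeon does changes triage acuity; the imbalance is an allocation artefact. With triage acuity also predicting the outcome, the pooled figure is confounded, and the within-stratum comparison is the causal one.
Within each level — low-acuity: 89.6% vs 77.4%; high-acuity: 41.8% vs 28.1% — Dr. Ivanov is higher every time.

increases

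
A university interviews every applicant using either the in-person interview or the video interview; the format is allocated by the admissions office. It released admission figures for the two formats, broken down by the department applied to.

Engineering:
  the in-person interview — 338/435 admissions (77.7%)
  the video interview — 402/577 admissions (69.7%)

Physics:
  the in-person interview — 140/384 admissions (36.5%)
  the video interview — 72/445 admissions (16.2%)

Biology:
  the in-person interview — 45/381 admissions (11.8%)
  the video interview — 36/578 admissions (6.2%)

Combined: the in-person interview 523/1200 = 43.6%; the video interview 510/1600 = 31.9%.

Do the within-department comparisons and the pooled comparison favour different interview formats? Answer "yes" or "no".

no

Within each department level (Engineering 77.7% vs 69.7%; Physics 36.5% vs 16.2%; Biology 11.8% vs 6.2%), the in-person interview has the higher rate every time. Pooled: 43.6% vs 31.9% — the in-person interview has the higher rate overall. They agree.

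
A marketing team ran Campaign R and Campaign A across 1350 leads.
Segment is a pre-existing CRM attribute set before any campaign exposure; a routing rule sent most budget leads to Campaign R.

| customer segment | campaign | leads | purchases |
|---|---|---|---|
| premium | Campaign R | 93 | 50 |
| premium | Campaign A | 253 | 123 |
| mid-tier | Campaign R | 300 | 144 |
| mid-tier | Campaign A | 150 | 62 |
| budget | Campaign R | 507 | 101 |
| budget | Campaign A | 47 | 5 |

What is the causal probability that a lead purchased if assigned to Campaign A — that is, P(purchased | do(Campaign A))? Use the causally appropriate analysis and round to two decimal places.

0.31

The stratified and pooled comparisons disagree (Campaign R wins within each customer segment; Campaign A wins overall), so the answer turns on the causal role of customer segment.
Since customer segment is a pre-existing factor (not a product of the campaign) and it affects the outcome on its own, it is a confounder. The stratified rates, not the pooled rate, identify the causal effect.
Standardising Campaign A to the population customer segment mix: 0.256·123/253 + 0.333·62/150 + 0.410·5/47 = 0.306.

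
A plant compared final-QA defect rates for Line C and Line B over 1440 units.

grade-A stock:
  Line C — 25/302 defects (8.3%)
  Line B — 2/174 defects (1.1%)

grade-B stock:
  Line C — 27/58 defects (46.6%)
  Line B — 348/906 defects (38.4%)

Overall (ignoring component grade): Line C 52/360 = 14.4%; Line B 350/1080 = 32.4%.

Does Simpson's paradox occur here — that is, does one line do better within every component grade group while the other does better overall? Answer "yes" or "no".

yes

Within each component grade level (grade-A stock 8.3% vs 1.1%; grade-B stock 46.6% vs 38.4%), Line B has the lower rate every time. Pooled: 14.4% vs 32.4% — Line C has the lower rate overall. The two comparisons disagree.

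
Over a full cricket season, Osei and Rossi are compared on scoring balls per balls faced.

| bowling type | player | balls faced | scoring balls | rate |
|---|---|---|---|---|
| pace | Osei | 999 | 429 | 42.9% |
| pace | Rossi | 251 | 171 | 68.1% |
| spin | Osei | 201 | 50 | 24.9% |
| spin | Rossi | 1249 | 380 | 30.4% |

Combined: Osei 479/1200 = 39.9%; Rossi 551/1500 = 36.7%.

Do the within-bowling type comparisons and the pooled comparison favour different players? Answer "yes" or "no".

yes

Within each bowling type level (pace 42.9% vs 68.1%; spin 24.9% vs 30.4%), Rossi has the higher rate every time. Pooled: 39.9% vs 36.7% — Osei has the higher rate overall. The two comparisons disagree.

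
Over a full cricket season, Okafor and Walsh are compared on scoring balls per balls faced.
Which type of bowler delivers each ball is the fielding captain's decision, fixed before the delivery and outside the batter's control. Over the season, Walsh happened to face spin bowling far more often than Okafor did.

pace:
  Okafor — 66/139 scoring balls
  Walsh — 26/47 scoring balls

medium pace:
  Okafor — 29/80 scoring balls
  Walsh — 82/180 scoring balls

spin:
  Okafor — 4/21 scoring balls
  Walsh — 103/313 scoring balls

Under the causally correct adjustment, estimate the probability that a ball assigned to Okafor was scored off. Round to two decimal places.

Walsh is higher inside every bowling type stratum but Okafor is higher in aggregate. Whether to stratify depends on how bowling type relates to the player.
Since bowling type is a pre-existing factor (not a product of the player) and it affects the outcome on its own, it is a confounder. The stratified rates, not the pooled rate, identify the causal effect.
Standardising Okafor to the population bowling type mix: 0.238·66/139 + 0.333·29/80 + 0.428·4/21 = 0.316.

0.32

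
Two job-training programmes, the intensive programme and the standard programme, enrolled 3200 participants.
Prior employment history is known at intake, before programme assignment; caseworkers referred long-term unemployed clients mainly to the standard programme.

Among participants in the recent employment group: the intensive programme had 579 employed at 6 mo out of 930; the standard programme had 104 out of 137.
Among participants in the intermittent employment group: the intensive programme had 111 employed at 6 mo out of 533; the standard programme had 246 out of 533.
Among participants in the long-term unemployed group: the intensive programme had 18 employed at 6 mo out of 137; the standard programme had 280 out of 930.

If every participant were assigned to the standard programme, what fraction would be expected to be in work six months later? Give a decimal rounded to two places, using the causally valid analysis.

0.51

the standard programme is higher inside every prior employment history stratum but the intensive programme is higher in aggregate. Whether to stratify depends on how prior employment history relates to the programme.
Here prior employment history is a common cause — it drives both which programme a case falls under and the outcome. The crude comparison mixes populations; the stratum-specific rates are the causally relevant ones.
Standardising the standard programme to the population prior employment history mix: 0.333·104/137 + 0.333·246/533 + 0.333·280/930 = 0.507.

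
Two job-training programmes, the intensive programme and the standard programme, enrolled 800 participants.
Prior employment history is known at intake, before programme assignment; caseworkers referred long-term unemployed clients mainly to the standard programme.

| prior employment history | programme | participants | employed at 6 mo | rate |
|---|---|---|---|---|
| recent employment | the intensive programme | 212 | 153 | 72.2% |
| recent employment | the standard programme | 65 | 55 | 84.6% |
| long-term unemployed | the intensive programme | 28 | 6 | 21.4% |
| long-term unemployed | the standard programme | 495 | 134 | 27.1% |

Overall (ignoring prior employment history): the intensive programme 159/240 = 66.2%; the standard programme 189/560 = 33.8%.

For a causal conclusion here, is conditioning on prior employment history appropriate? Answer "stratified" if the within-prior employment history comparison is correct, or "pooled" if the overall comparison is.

Within every prior employment history level the standard programme has the higher rate, yet pooled the intensive programme does — Simpson's reversal.
The imbalance in prior employment history arose from how participants were allocated, not from anything the programme did; and prior employment history independently affects the outcome. The pooled gap is confounded — condition on prior employment history.
Within each level — recent employment: 72.2% vs 84.6%; long-term unemployed: 21.4% vs 27.1% — the standard programme is higher every time.

stratified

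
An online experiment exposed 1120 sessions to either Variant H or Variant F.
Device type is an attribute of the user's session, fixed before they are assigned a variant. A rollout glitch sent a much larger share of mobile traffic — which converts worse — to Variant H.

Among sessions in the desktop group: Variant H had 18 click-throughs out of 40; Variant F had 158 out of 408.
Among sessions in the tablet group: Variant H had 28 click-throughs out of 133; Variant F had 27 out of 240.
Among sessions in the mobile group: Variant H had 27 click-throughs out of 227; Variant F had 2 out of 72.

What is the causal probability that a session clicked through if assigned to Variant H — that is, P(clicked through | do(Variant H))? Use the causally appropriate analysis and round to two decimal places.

Here device type is a common cause — it drives both which variant a case falls under and the outcome. The crude comparison mixes populations; the stratum-specific rates are the causally relevant ones.
Standardising Variant H to the population device type mix: 0.400·18/40 + 0.333·28/133 + 0.267·27/227 = 0.282.

0.28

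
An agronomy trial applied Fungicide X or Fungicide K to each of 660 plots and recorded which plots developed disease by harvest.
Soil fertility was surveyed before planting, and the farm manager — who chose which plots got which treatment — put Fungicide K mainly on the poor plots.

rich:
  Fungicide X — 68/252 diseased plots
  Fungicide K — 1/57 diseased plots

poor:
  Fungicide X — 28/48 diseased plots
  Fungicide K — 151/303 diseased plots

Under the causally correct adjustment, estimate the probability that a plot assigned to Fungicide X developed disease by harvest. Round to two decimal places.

Soil fertility differs across fungicides for reasons unrelated to any effect of the fungicide itself, and it separately predicts the outcome — a classic confounder. We must compare within soil fertility levels.
Standardising Fungicide X to the population soil fertility mix: 0.468·68/252 + 0.532·28/48 = 0.437.

0.44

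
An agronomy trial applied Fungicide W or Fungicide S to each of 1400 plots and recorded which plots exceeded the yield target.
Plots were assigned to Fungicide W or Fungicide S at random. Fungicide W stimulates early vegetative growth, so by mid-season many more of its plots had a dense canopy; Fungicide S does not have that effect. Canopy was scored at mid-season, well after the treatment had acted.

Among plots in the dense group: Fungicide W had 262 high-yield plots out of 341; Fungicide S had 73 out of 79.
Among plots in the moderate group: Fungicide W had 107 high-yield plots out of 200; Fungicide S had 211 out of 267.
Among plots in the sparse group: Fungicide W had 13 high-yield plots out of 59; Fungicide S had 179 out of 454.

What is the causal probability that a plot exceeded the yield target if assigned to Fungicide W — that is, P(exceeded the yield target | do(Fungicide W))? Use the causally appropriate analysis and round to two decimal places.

0.64

The stratified and pooled comparisons disagree (Fungicide S wins within each mid-season canopy; Fungicide W wins overall), so the answer turns on the causal role of mid-season canopy.
Mid-season canopy here is a post-treatment variable shaped by the fungicide; conditioning on it would introduce bias rather than remove it. The overall comparison is the causal one.
So P(outcome | do(Fungicide W)) is just the pooled rate for Fungicide W: 382/600 = 0.637.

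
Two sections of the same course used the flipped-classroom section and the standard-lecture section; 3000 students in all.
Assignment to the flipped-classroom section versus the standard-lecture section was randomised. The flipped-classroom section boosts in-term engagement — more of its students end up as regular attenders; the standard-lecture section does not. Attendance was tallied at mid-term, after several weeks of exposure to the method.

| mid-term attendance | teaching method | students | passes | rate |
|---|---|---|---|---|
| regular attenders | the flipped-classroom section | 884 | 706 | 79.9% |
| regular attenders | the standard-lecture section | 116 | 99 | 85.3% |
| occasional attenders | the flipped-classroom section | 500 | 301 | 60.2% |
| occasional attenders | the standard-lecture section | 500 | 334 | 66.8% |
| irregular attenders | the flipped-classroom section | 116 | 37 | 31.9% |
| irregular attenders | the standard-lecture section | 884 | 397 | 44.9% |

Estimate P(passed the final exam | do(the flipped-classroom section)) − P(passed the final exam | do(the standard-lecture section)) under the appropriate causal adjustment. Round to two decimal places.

The mid-term attendance-specific comparison favours the standard-lecture section throughout, but the pooled figures favour the flipped-classroom section. The question is whether to condition on mid-term attendance.
The distribution of mid-term attendance is itself part of what the teaching method does — it is an intermediate outcome. Holding it fixed would remove that part of the effect; the total effect is the pooled difference.
The causal difference is the pooled difference: 0.696 − 0.553 = +0.143.

+0.14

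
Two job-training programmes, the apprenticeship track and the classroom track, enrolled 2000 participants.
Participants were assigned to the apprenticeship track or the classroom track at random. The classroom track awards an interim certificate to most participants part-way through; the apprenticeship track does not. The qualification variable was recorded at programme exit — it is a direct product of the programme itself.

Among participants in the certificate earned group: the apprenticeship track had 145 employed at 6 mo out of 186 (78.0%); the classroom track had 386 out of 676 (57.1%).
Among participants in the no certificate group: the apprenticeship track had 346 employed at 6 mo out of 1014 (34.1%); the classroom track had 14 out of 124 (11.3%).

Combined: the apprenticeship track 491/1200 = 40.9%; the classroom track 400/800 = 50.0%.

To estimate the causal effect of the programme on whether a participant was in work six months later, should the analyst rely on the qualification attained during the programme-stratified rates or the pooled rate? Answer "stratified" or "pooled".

The qualification attained during the programme-specific comparison favours the apprenticeship track throughout, but the pooled figures favour the classroom track. The question is whether to condition on qualification attained during the programme.
Qualification attained during the programme is recorded after the programme and is itself shifted by it — it sits on the causal path from programme to outcome. Conditioning on a mediator would strip out part of the effect we want; the pooled comparison gives the total causal effect.
Pooled: the apprenticeship track 40.9% vs the classroom track 50.0%; the classroom track is higher overall.

pooled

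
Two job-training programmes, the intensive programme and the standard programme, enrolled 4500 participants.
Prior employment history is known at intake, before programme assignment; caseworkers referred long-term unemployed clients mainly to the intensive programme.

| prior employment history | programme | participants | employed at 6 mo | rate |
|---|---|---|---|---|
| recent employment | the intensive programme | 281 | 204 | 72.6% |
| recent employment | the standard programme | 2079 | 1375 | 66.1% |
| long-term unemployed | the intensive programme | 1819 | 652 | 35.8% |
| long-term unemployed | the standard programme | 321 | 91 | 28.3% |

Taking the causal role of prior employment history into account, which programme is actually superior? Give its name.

Prior employment history is set before the programme has any effect — it is not caused by the programme — and it independently drives the outcome. That makes it a confounder, so the causal comparison is within prior employment history levels.
Within each level — recent employment: 72.6% vs 66.1%; long-term unemployed: 35.8% vs 28.3% — the intensive programme is higher every time.

the intensive programme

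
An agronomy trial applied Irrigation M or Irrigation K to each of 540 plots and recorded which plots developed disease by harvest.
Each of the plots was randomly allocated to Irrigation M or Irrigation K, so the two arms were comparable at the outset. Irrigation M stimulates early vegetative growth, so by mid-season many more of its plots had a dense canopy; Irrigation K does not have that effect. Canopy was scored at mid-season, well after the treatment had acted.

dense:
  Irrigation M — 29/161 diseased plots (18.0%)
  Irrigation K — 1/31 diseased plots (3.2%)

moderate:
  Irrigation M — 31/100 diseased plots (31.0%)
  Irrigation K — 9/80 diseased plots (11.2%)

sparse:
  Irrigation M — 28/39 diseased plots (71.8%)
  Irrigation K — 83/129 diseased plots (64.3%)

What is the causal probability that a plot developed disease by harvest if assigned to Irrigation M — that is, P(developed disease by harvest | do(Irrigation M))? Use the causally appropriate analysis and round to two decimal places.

0.29

Within every mid-season canopy level Irrigation K has the lower rate, yet pooled Irrigation M does — Simpson's reversal.
Stratifying would compare irrigations among plots the irrigations themselves sorted into mid-season canopy groups — a form of selection on an intermediate. The unconditioned pooled rates give the total causal effect.
So P(outcome | do(Irrigation M)) is just the pooled rate for Irrigation M: 88/300 = 0.293.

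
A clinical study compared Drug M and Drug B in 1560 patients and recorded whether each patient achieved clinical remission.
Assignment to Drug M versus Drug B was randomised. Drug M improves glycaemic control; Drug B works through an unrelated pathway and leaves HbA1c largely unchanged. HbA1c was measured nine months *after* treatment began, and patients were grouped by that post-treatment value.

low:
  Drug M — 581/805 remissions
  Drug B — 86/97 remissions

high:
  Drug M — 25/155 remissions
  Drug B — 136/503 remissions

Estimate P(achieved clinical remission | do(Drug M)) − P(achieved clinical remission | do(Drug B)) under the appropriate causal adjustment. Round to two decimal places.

+0.26

The HbA1c-specific comparison favours Drug B throughout, but the pooled figures favour Drug M. The question is whether to condition on HbA1c.
HbA1c is downstream of the drug. One should not condition on a consequence of treatment, so the overall rates are the right comparison.
The causal difference is the pooled difference: 0.631 − 0.370 = +0.261.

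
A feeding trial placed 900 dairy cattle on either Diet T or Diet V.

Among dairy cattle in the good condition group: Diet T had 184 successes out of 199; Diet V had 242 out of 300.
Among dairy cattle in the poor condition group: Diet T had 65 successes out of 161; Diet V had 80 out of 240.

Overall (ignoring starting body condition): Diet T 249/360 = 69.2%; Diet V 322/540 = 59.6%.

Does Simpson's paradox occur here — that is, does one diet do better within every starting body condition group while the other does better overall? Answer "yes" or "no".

no

Within each starting body condition level (good condition 92.5% vs 80.7%; poor condition 40.4% vs 33.3%), Diet T has the higher rate every time. Pooled: 69.2% vs 59.6% — Diet T has the higher rate overall. They agree.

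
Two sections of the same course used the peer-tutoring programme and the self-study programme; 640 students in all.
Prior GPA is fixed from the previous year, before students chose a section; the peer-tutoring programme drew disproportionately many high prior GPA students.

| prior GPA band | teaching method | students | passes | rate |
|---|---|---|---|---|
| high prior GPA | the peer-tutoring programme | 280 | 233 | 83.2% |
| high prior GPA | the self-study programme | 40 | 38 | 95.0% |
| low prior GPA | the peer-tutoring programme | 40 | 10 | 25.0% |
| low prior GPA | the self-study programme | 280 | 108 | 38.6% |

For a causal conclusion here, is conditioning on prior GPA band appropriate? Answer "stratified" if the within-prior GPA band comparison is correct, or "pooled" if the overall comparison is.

Within every prior GPA band level the self-study programme has the higher rate, yet pooled the peer-tutoring programme does — Simpson's reversal.
Prior GPA band satisfies the back-door criterion: it is not a descendant of the teaching method, and it blocks the spurious path from teaching method to outcome. Adjusting for it (i.e., using the within-prior GPA band rates) gives the causal effect.
Within each level — high prior GPA: 83.2% vs 95.0%; low prior GPA: 25.0% vs 38.6% — the self-study programme is higher every time.

stratified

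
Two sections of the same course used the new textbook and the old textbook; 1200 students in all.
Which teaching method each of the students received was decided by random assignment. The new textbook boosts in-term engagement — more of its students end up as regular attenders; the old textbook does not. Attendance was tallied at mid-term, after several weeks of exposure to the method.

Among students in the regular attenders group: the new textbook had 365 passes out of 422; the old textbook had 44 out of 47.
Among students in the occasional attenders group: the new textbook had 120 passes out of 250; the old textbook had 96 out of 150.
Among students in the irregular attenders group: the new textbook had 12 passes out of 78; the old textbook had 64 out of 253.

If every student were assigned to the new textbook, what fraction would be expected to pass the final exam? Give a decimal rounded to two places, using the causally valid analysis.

Within every mid-term attendance level the old textbook has the higher rate, yet pooled the new textbook does — Simpson's reversal.
The distribution of mid-term attendance is itself part of what the teaching method does — it is an intermediate outcome. Holding it fixed would remove that part of the effect; the total effect is the pooled difference.
So P(outcome | do(the new textbook)) is just the pooled rate for the new textbook: 497/750 = 0.663.

0.66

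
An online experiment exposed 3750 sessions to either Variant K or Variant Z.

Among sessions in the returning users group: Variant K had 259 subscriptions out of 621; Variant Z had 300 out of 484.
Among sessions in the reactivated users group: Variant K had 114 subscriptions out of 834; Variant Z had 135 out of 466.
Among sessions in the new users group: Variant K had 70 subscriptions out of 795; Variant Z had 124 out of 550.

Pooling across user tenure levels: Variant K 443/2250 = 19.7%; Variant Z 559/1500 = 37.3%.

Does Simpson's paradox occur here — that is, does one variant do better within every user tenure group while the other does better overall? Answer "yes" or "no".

no

Within each user tenure level (returning users 41.7% vs 62.0%; reactivated users 13.7% vs 29.0%; new users 8.8% vs 22.5%), Variant Z has the higher rate every time. Pooled: 19.7% vs 37.3% — Variant Z has the higher rate overall. They agree.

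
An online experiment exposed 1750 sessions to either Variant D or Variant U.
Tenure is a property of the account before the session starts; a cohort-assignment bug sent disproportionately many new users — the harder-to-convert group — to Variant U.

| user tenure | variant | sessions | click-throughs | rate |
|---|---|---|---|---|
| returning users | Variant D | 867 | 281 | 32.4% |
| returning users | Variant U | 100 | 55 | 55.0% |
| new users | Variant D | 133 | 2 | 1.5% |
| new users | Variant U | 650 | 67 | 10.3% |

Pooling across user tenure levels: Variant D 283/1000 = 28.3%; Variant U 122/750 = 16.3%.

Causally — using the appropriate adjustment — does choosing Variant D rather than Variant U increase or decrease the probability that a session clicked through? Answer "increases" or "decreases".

decreases

Nothing the variant does changes user tenure; the imbalance is an allocation artefact. With user tenure also predicting the outcome, the pooled figure is confounded, and the within-stratum comparison is the causal one.
Within each level — returning users: 32.4% vs 55.0%; new users: 1.5% vs 10.3% — Variant U is higher every time.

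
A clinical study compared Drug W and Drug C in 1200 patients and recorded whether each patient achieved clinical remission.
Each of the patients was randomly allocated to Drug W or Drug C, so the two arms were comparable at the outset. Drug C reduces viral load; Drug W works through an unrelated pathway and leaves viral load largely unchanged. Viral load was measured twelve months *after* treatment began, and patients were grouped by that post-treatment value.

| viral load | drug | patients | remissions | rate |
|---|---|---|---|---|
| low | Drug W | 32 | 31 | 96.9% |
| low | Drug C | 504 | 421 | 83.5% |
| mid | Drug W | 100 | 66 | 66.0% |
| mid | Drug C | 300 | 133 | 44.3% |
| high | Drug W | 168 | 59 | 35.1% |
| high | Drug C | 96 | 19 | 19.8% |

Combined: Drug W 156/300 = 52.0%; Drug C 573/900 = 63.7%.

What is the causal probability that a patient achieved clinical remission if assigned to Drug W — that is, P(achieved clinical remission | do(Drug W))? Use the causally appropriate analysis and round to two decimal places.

The stratified and pooled comparisons disagree (Drug W wins within each viral load; Drug C wins overall), so the answer turns on the causal role of viral load.
Viral load here is a post-treatment variable shaped by the drug; conditioning on it would introduce bias rather than remove it. The overall comparison is the causal one.
So P(outcome | do(Drug W)) is just the pooled rate for Drug W: 156/300 = 0.520.

0.52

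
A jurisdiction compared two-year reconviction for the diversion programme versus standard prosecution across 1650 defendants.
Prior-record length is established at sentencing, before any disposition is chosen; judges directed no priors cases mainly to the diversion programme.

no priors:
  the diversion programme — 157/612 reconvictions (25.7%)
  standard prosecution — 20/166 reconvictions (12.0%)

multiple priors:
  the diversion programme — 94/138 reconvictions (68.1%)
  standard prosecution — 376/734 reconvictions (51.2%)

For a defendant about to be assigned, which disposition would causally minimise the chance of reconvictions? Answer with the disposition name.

Nothing the disposition does changes prior-record length; the imbalance is an allocation artefact. With prior-record length also predicting the outcome, the pooled figure is confounded, and the within-stratum comparison is the causal one.
Within each level — no priors: 25.7% vs 12.0%; multiple priors: 68.1% vs 51.2% — standard prosecution is lower every time.

standard prosecution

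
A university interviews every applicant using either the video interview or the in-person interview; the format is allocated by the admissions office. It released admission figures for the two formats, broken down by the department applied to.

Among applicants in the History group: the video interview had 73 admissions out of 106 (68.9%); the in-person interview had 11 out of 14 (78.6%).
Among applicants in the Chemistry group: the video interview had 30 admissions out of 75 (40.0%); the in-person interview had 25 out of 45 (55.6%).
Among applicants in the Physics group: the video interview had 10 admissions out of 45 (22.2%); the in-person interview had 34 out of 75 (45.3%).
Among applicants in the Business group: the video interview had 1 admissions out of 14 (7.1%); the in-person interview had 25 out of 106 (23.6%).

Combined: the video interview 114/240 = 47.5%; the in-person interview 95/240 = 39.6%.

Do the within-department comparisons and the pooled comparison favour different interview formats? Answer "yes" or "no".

Within each department level (History 68.9% vs 78.6%; Chemistry 40.0% vs 55.6%; Physics 22.2% vs 45.3%; Business 7.1% vs 23.6%), the in-person interview has the higher rate every time. Pooled: 47.5% vs 39.6% — the video interview has the higher rate overall. The two comparisons disagree.

yes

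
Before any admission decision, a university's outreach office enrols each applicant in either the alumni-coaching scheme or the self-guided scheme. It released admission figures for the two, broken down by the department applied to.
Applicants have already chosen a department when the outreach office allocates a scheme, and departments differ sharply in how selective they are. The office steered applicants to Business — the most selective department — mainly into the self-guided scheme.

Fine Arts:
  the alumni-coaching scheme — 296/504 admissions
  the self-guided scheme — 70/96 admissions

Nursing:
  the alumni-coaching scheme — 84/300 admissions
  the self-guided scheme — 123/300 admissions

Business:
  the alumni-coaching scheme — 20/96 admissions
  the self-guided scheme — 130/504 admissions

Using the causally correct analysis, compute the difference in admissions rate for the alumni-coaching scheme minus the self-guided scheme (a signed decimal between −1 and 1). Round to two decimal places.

Department satisfies the back-door criterion: it is not a descendant of the outreach scheme, and it blocks the spurious path from outreach scheme to outcome. Adjusting for it (i.e., using the within-department rates) gives the causal effect.
Adjusting over the population distribution of department: 0.333·(0.587−0.729) + 0.333·(0.280−0.410) + 0.333·(0.208−0.258) = -0.107.

-0.11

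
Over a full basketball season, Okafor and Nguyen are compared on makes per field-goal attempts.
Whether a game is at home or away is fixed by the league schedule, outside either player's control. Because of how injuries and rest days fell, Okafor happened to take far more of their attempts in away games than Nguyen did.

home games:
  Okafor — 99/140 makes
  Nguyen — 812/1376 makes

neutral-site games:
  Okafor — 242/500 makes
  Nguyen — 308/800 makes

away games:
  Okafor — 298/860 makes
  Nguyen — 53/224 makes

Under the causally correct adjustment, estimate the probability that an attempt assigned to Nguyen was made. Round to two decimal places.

0.42

Here game venue is a common cause — it drives both which player a case falls under and the outcome. The crude comparison mixes populations; the stratum-specific rates are the causally relevant ones.
Standardising Nguyen to the population game venue mix: 0.389·812/1376 + 0.333·308/800 + 0.278·53/224 = 0.423.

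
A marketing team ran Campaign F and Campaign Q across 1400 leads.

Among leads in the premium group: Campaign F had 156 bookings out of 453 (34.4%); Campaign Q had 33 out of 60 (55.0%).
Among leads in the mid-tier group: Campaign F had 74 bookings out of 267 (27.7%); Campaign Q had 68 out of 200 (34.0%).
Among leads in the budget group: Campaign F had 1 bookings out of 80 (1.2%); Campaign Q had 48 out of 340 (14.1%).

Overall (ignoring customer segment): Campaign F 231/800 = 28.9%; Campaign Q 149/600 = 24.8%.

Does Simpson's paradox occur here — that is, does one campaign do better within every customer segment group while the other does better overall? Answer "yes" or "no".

yes

Within each customer segment level (premium 34.4% vs 55.0%; mid-tier 27.7% vs 34.0%; budget 1.2% vs 14.1%), Campaign Q has the higher rate every time. Pooled: 28.9% vs 24.8% — Campaign F has the higher rate overall. The two comparisons disagree.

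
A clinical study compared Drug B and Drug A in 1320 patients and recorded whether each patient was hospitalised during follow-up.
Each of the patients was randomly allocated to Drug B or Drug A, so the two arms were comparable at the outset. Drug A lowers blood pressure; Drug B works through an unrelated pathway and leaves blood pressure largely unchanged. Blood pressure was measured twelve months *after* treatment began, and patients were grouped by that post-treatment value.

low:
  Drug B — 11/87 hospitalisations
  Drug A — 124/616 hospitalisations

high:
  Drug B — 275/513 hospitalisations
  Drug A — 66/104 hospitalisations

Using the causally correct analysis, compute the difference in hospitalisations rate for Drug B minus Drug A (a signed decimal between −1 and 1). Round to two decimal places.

Within every blood pressure level Drug B has the lower rate, yet pooled Drug A does — Simpson's reversal.
Blood pressure here is a post-treatment variable shaped by the drug; conditioning on it would introduce bias rather than remove it. The overall comparison is the causal one.
The causal difference is the pooled difference: 0.477 − 0.264 = +0.213.

+0.21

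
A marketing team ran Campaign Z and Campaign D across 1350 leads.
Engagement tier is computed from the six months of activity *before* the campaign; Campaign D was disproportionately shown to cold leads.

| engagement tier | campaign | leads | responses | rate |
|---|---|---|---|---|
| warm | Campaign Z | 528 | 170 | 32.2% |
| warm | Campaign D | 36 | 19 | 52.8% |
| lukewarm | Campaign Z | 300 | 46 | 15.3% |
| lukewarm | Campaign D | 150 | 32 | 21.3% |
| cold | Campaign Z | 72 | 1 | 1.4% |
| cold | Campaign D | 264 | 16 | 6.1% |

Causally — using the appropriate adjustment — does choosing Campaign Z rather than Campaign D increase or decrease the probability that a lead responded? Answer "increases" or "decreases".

decreases

Here engagement tier is a common cause — it drives both which campaign a case falls under and the outcome. The crude comparison mixes populations; the stratum-specific rates are the causally relevant ones.
Within each level — warm: 32.2% vs 52.8%; lukewarm: 15.3% vs 21.3%; cold: 1.4% vs 6.1% — Campaign D is higher every time.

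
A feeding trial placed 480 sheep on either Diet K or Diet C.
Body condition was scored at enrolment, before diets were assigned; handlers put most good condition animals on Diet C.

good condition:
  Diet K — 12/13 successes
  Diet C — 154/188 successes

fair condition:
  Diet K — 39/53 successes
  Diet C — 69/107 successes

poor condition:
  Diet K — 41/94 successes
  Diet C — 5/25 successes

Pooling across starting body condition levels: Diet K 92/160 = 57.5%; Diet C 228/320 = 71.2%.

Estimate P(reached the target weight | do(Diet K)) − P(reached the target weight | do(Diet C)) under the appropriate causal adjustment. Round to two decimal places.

Starting body condition differs across diets for reasons unrelated to any effect of the diet itself, and it separately predicts the outcome — a classic confounder. We must compare within starting body condition levels.
Adjusting over the population distribution of starting body condition: 0.419·(0.923−0.819) + 0.333·(0.736−0.645) + 0.248·(0.436−0.200) = +0.132.

+0.13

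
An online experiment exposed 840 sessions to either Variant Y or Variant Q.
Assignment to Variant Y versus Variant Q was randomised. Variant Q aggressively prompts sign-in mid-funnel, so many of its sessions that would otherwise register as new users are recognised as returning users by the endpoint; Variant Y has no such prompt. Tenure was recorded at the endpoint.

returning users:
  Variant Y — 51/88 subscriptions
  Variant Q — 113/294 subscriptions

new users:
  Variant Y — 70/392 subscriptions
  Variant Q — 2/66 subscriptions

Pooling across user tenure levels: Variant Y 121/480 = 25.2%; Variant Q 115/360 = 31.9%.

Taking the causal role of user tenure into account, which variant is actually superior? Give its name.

Variant Q

Within every user tenure level Variant Y has the higher rate, yet pooled Variant Q does — Simpson's reversal.
The distribution of user tenure is itself part of what the variant does — it is an intermediate outcome. Holding it fixed would remove that part of the effect; the total effect is the pooled difference.
Pooled: Variant Y 25.2% vs Variant Q 31.9%; Variant Q is higher overall.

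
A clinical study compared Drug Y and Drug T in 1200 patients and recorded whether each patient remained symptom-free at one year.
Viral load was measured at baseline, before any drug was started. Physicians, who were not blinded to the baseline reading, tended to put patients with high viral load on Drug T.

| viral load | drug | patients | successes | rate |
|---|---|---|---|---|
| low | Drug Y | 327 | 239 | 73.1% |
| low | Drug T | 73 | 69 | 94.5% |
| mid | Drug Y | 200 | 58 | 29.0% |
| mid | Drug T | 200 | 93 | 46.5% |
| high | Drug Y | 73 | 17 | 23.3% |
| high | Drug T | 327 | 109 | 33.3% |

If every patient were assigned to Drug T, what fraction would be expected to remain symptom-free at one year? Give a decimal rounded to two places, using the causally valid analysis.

The stratified and pooled comparisons disagree (Drug T wins within each viral load; Drug Y wins overall), so the answer turns on the causal role of viral load.
Viral load satisfies the back-door criterion: it is not a descendant of the drug, and it blocks the spurious path from drug to outcome. Adjusting for it (i.e., using the within-viral load rates) gives the causal effect.
Standardising Drug T to the population viral load mix: 0.333·69/73 + 0.333·93/200 + 0.333·109/327 = 0.581.

0.58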